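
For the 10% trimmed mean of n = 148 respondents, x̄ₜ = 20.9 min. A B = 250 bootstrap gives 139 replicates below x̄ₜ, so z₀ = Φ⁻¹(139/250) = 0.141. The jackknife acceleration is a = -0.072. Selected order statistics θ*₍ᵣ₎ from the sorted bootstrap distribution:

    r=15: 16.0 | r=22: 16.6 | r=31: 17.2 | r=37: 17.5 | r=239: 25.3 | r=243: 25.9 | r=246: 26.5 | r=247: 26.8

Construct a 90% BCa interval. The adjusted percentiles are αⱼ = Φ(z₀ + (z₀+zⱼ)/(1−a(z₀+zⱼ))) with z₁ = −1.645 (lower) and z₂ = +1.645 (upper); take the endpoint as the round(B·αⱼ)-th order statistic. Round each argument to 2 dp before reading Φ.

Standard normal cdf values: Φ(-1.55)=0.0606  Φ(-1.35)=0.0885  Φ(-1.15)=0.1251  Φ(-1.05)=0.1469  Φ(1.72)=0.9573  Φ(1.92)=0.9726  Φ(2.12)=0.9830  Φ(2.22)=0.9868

Lower: z₀ + z₁ = 0.141 + (-1.645) = -1.504; 1 − a(z₀+z₁) = 1 − (-0.072)(-1.504) = 0.8917; argument = 0.141 + (-1.504)/0.8917 = -1.5456 → -1.55.
α₁ = Φ(-1.55) = 0.0606; rank = round(250 × 0.0606) = 15; θ*₍15₎ = 16.0.
Upper: z₀ + z₂ = 1.786; 1 − a(z₀+z₂) = 1.1286; argument = 1.7235 → 1.72; α₂ = 0.9573; rank = 239; θ*₍239₎ = 25.3.

(16.0, 25.3)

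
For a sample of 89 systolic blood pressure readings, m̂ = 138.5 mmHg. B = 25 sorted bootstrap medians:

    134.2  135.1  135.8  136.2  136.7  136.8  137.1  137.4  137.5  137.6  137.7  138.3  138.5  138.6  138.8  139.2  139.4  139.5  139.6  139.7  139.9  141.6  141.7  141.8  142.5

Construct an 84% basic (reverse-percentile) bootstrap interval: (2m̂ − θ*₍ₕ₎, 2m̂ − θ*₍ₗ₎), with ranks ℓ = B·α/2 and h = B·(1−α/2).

(135.3, 141.9)

Percentile endpoints at ranks 2 and 23: θ*₍2₎ = 135.1, θ*₍23₎ = 141.7.
Basic interval reflects these around m̂:
  lower = 2 × 138.5 − 141.7 = 135.3
  upper = 2 × 138.5 − 135.1 = 141.9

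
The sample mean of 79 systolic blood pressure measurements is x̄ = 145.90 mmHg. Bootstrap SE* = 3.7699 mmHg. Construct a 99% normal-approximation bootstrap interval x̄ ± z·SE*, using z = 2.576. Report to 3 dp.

(136.189, 155.611)

Margin = 2.576 × 3.7699 = 9.7113
Interval: 145.90 ± 9.7113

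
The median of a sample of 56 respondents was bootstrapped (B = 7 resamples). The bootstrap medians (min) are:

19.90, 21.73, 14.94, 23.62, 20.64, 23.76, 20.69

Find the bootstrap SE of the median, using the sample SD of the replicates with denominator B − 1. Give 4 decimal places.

Bootstrap SE is the standard deviation of the 7 replicate medians.
Mean of replicates: (19.90 + 21.73 + 14.94 + 23.62 + 20.64 + 23.76 + 20.69) / 7 = 145.28000 / 7 = 20.75429
Sum of squared deviations: (−0.85429)² + (+0.97571)² + (−5.81429)² + (+2.86571)² + (−0.11429)² + (+3.00571)² + (−0.06429)² = 52.75157
Variance = 52.75157 / 6 = 8.79193
SE* = √8.79193

SE* = 2.9651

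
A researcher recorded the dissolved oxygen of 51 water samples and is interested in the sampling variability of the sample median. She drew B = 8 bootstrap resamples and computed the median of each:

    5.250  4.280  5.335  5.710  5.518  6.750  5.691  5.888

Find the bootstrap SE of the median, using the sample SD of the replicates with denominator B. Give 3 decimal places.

Bootstrap SE is the standard deviation of the 8 replicate medians.
Mean of replicates: (5.250 + 4.280 + 5.335 + 5.710 + 5.518 + 6.750 + 5.691 + 5.888) / 8 = 44.4220 / 8 = 5.5527
Sum of squared deviations: (−0.3027)² + (−1.2727)² + (−0.2177)² + (+0.1573)² + (−0.0347)² + (+1.1973)² + (+0.1383)² + (+0.3353)² = 3.3498
Variance = 3.3498 / 8 = 0.4187
SE* = √0.4187

SE* = 0.647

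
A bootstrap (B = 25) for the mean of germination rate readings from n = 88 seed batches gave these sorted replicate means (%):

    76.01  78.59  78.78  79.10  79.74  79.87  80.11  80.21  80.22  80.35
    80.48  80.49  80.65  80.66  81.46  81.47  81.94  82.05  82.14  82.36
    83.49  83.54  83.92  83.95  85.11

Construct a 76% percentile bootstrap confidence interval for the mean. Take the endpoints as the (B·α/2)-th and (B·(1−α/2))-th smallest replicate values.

(78.78, 83.54)

α = 0.24; lower rank = 25 × 0.120 = 3; upper rank = 25 × 0.880 = 22.
The 3rd smallest replicate is 78.78; the 22nd is 83.54.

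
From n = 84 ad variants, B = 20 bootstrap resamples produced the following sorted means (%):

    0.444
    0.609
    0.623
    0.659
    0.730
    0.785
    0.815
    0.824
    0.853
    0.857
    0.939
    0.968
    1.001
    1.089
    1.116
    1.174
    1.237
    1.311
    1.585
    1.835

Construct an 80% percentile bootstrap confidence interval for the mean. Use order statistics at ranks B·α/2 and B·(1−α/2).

α = 0.20; lower rank = 20 × 0.100 = 2; upper rank = 20 × 0.900 = 18.
The 2nd smallest replicate is 0.609; the 18th is 1.311.

(0.609, 1.311)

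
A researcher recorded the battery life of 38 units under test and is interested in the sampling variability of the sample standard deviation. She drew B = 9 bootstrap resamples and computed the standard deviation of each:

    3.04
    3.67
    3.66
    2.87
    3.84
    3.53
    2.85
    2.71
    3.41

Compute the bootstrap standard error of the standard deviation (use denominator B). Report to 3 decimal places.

Bootstrap SE is the standard deviation of the 9 replicate standard deviations.
Mean of replicates: (3.04 + 3.67 + 3.66 + 2.87 + 3.84 + 3.53 + 2.85 + 2.71 + 3.41) / 9 = 29.5800 / 9 = 3.2867
Sum of squared deviations: (−0.2467)² + (+0.3833)² + (+0.3733)² + (−0.4167)² + (+0.5533)² + (+0.2433)² + (−0.4367)² + (−0.5767)² + (+0.1233)² = 1.4246
Variance = 1.4246 / 9 = 0.1583
SE* = √0.1583

SE* = 0.398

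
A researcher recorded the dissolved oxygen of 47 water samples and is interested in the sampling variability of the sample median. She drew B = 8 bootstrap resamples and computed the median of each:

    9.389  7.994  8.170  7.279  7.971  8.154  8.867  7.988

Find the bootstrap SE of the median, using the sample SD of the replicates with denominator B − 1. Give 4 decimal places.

Bootstrap SE is the standard deviation of the 8 replicate medians.
Mean of replicates: (9.389 + 7.994 + 8.170 + 7.279 + 7.971 + 8.154 + 8.867 + 7.988) / 8 = 65.81200 / 8 = 8.22650
Sum of squared deviations: (+1.16250)² + (−0.23250)² + (−0.05650)² + (−0.94750)² + (−0.25550)² + (−0.07250)² + (+0.64050)² + (−0.23850)² = 2.84407
Variance = 2.84407 / 7 = 0.40630
SE* = √0.40630

SE* = 0.6374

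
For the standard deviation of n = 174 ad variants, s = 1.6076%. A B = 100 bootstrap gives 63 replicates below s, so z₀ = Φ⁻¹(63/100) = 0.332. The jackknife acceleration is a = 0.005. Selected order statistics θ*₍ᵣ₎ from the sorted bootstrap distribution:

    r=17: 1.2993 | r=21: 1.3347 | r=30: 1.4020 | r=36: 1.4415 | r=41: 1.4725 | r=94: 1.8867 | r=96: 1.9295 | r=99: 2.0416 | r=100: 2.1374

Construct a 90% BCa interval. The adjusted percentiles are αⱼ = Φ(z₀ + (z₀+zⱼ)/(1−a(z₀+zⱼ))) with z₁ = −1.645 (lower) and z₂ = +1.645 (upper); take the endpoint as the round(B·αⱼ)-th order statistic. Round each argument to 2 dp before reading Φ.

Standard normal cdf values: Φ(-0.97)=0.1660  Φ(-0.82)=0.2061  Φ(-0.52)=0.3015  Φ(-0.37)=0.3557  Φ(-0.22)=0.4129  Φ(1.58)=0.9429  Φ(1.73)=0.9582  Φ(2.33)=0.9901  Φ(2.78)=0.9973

Lower: z₀ + z₁ = 0.332 + (-1.645) = -1.313; 1 − a(z₀+z₁) = 1 − (0.005)(-1.313) = 1.0066; argument = 0.332 + (-1.313)/1.0066 = -0.9724 → -0.97.
α₁ = Φ(-0.97) = 0.1660; rank = round(100 × 0.1660) = 17; θ*₍17₎ = 1.2993.
Upper: z₀ + z₂ = 1.977; 1 − a(z₀+z₂) = 0.9901; argument = 2.3287 → 2.33; α₂ = 0.9901; rank = 99; θ*₍99₎ = 2.0416.

(1.2993, 2.0416)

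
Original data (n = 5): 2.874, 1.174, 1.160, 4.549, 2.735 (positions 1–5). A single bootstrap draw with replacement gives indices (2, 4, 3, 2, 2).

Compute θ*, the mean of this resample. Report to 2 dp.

Resample values: 1.174, 4.549, 1.160, 1.174, 1.174.
Mean = (1.174 + 4.549 + 1.160 + 1.174 + 1.174) / 5 = 9.2310 / 5 = 1.85

θ* = 1.85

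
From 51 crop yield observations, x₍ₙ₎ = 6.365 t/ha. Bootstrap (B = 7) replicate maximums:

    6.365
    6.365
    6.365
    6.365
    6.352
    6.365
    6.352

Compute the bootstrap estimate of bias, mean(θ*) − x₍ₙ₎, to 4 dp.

bias = −0.0037

mean(θ*) = (6.365 + 6.365 + 6.365 + 6.365 + 6.352 + 6.365 + 6.352) / 7 = 6.36129
bias = 6.36129 − 6.365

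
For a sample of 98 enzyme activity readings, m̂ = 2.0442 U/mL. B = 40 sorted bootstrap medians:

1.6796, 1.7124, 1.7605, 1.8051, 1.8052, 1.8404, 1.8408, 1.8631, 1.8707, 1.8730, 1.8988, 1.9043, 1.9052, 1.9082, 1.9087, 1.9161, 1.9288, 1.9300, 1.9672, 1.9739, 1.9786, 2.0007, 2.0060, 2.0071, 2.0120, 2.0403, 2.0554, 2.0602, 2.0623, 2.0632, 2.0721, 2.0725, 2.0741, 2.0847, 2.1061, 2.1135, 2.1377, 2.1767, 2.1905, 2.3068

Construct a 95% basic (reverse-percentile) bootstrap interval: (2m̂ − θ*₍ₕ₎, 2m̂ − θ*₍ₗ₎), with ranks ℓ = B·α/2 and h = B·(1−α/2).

(1.8979, 2.4088)

Percentile endpoints at ranks 1 and 39: θ*₍1₎ = 1.6796, θ*₍39₎ = 2.1905.
Basic interval reflects these around m̂:
  lower = 2 × 2.0442 − 2.1905 = 1.8979
  upper = 2 × 2.0442 − 1.6796 = 2.4088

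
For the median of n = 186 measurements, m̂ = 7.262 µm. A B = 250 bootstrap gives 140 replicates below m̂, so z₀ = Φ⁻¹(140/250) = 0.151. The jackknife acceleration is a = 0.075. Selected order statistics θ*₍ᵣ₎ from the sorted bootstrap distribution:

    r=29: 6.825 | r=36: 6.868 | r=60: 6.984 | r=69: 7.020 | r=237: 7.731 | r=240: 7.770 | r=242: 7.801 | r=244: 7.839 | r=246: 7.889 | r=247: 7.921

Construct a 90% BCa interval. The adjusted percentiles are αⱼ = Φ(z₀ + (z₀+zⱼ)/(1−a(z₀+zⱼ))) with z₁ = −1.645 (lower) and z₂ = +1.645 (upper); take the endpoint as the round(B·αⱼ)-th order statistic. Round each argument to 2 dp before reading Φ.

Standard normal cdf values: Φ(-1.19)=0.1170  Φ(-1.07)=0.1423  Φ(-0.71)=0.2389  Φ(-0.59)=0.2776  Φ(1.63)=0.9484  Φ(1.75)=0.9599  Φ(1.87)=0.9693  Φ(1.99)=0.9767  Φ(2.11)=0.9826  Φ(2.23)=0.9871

Lower: z₀ + z₁ = 0.151 + (-1.645) = -1.494; 1 − a(z₀+z₁) = 1 − (0.075)(-1.494) = 1.1120; argument = 0.151 + (-1.494)/1.1120 = -1.1925 → -1.19.
α₁ = Φ(-1.19) = 0.1170; rank = round(250 × 0.1170) = 29; θ*₍29₎ = 6.825.
Upper: z₀ + z₂ = 1.796; 1 − a(z₀+z₂) = 0.8653; argument = 2.2266 → 2.23; α₂ = 0.9871; rank = 247; θ*₍247₎ = 7.921.

(6.825, 7.921)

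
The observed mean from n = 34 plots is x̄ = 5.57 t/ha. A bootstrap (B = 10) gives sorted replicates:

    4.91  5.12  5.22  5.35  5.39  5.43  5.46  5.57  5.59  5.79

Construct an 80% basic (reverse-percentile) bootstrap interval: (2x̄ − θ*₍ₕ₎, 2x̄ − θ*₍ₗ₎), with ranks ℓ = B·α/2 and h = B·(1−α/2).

Percentile endpoints at ranks 1 and 9: θ*₍1₎ = 4.91, θ*₍9₎ = 5.59.
Basic interval reflects these around x̄:
  lower = 2 × 5.57 − 5.59 = 5.55
  upper = 2 × 5.57 − 4.91 = 6.23

(5.55, 6.23)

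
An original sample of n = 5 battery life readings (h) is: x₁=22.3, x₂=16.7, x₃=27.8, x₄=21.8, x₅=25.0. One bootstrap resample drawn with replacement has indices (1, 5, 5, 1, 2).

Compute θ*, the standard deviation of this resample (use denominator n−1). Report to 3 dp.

Resample values: 22.3, 25.0, 25.0, 22.3, 16.7.
Mean = 22.2600; sum of squared deviations = 45.9320
s² = 45.9320 / 4 = 11.4830
s = √11.4830 = 3.389

θ* = 3.389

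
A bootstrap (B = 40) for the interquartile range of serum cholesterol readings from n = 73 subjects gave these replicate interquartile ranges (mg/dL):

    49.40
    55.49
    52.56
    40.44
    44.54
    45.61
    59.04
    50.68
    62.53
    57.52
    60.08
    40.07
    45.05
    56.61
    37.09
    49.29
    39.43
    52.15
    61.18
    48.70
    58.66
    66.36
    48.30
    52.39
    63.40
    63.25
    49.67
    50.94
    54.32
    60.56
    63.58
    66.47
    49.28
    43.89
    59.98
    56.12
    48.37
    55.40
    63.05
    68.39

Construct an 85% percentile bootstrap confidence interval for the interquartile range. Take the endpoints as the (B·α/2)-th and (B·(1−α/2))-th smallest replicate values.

Sorted replicates: 37.09, 39.43, 40.07, 40.44, 43.89, 44.54, 45.05, 45.61, 48.30, 48.37, 48.70, 49.28, 49.29, 49.40, 49.67, 50.68, 50.94, 52.15, 52.39, 52.56, 54.32, 55.40, 55.49, 56.12, 56.61, 57.52, 58.66, 59.04, 59.98, 60.08, 60.56, 61.18, 62.53, 63.05, 63.25, 63.40, 63.58, 66.36, 66.47, 68.39
α = 0.15; lower rank = 40 × 0.075 = 3; upper rank = 40 × 0.925 = 37.
The 3rd smallest replicate is 40.07; the 37th is 63.58.

(40.07, 63.58)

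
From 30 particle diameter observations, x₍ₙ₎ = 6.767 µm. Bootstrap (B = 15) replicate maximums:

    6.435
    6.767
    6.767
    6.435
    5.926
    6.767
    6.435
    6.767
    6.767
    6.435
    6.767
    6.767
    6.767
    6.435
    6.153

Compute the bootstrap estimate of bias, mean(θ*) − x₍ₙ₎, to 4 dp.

mean(θ*) = (6.435 + 6.767 + 6.767 + 6.435 + 5.926 + 6.767 + 6.435 + 6.767 + 6.767 + 6.435 + 6.767 + 6.767 + 6.767 + 6.435 + 6.153) / 15 = 6.55933
bias = 6.55933 − 6.767

bias = −0.2077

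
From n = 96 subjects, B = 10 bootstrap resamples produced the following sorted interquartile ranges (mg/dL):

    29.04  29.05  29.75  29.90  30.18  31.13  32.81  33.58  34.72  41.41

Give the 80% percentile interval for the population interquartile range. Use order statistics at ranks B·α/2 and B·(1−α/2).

α = 0.20; lower rank = 10 × 0.100 = 1; upper rank = 10 × 0.900 = 9.
The 1st smallest replicate is 29.04; the 9th is 34.72.

(29.04, 34.72)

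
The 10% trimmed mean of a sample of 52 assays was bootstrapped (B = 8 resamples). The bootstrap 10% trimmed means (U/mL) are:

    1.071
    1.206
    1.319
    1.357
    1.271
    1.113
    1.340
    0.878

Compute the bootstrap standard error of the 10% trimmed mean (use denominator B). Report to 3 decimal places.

SE* = 0.155

Bootstrap SE is the standard deviation of the 8 replicate 10% trimmed means.
Mean of replicates: (1.071 + 1.206 + 1.319 + 1.357 + 1.271 + 1.113 + 1.340 + 0.878) / 8 = 9.5550 / 8 = 1.1944
Sum of squared deviations: (−0.1234)² + (+0.0116)² + (+0.1246)² + (+0.1626)² + (+0.0766)² + (−0.0814)² + (+0.1456)² + (−0.3164)² = 0.1911
Variance = 0.1911 / 8 = 0.0239
SE* = √0.0239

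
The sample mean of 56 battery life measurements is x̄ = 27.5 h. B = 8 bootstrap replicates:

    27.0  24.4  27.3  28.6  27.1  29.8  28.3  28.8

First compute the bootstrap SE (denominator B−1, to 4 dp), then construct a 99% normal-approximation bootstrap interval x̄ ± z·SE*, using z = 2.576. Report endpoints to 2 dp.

(23.29, 31.71)

Mean of replicates = 27.6625; sum of squared deviations = 18.6788; SE* = √(18.6788/7) = 1.6335
Margin = 2.576 × 1.6335 = 4.208
Interval: 27.5 ± 4.208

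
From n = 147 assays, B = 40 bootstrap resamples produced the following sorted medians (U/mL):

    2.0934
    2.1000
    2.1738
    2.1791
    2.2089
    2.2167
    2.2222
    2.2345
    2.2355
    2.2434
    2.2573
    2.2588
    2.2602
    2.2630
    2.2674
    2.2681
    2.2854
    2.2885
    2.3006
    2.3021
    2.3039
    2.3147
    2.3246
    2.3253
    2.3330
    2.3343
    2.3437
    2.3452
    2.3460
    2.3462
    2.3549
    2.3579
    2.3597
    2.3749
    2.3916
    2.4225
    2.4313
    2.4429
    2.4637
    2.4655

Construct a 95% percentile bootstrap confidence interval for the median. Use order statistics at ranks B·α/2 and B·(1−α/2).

α = 0.05; lower rank = 40 × 0.025 = 1; upper rank = 40 × 0.975 = 39.
The 1st smallest replicate is 2.0934; the 39th is 2.4637.

(2.0934, 2.4637)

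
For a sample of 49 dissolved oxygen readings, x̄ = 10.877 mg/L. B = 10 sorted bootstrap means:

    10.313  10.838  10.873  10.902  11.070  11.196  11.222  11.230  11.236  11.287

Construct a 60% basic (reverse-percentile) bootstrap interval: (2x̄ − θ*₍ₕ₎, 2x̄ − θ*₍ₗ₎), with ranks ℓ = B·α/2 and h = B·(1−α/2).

Percentile endpoints at ranks 2 and 8: θ*₍2₎ = 10.838, θ*₍8₎ = 11.230.
Basic interval reflects these around x̄:
  lower = 2 × 10.877 − 11.230 = 10.524
  upper = 2 × 10.877 − 10.838 = 10.916

(10.524, 10.916)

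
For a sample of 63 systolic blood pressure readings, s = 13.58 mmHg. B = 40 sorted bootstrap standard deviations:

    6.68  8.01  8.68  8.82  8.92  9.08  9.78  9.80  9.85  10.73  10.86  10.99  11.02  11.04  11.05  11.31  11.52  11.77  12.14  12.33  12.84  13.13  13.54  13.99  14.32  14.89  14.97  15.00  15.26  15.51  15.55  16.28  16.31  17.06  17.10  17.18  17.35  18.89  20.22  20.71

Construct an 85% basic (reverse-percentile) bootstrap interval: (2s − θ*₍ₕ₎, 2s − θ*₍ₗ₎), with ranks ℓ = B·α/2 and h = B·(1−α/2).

(9.81, 18.48)

Percentile endpoints at ranks 3 and 37: θ*₍3₎ = 8.68, θ*₍37₎ = 17.35.
Basic interval reflects these around s:
  lower = 2 × 13.58 − 17.35 = 9.81
  upper = 2 × 13.58 − 8.68 = 18.48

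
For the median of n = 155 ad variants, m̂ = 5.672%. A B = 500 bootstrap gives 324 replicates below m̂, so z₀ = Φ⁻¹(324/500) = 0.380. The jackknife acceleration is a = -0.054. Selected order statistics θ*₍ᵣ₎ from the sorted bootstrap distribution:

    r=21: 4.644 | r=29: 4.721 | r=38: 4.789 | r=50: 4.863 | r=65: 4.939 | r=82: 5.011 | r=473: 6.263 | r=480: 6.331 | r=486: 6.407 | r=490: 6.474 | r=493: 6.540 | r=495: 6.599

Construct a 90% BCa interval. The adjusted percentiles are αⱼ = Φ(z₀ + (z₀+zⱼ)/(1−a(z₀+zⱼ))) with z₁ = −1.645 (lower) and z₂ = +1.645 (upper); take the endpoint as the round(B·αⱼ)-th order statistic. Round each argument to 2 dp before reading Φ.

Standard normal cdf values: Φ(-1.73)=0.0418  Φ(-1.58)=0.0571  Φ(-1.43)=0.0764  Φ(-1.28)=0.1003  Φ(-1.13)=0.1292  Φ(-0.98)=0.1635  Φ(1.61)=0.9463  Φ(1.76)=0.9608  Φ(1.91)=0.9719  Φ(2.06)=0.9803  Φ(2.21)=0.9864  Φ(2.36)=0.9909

(5.011, 6.540)

Lower: z₀ + z₁ = 0.380 + (-1.645) = -1.265; 1 − a(z₀+z₁) = 1 − (-0.054)(-1.265) = 0.9317; argument = 0.380 + (-1.265)/0.9317 = -0.9777 → -0.98.
α₁ = Φ(-0.98) = 0.1635; rank = round(500 × 0.1635) = 82; θ*₍82₎ = 5.011.
Upper: z₀ + z₂ = 2.025; 1 − a(z₀+z₂) = 1.1094; argument = 2.2054 → 2.21; α₂ = 0.9864; rank = 493; θ*₍493₎ = 6.540.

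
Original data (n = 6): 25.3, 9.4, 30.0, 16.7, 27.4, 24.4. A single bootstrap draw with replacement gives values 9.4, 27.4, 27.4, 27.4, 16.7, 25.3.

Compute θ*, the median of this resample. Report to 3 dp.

θ* = 26.350

Sorted: 9.4, 16.7, 25.3, 27.4, 27.4, 27.4
Median = average of the two middle values = 26.350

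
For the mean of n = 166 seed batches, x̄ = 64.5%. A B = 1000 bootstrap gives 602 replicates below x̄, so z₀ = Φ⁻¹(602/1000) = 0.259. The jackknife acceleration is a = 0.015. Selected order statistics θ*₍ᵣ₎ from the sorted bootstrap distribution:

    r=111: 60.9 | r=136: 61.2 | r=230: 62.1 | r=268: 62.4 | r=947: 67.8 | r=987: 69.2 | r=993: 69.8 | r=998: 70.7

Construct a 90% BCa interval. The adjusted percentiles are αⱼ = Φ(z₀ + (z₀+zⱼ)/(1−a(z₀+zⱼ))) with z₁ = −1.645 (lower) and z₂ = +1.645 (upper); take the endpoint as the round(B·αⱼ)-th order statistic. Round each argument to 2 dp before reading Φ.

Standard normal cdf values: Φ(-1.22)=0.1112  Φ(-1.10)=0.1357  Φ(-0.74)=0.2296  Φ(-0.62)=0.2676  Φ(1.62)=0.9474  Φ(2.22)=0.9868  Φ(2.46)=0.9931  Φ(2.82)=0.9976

(61.2, 69.2)

Lower: z₀ + z₁ = 0.259 + (-1.645) = -1.386; 1 − a(z₀+z₁) = 1 − (0.015)(-1.386) = 1.0208; argument = 0.259 + (-1.386)/1.0208 = -1.0988 → -1.10.
α₁ = Φ(-1.10) = 0.1357; rank = round(1000 × 0.1357) = 136; θ*₍136₎ = 61.2.
Upper: z₀ + z₂ = 1.904; 1 − a(z₀+z₂) = 0.9714; argument = 2.2190 → 2.22; α₂ = 0.9868; rank = 987; θ*₍987₎ = 69.2.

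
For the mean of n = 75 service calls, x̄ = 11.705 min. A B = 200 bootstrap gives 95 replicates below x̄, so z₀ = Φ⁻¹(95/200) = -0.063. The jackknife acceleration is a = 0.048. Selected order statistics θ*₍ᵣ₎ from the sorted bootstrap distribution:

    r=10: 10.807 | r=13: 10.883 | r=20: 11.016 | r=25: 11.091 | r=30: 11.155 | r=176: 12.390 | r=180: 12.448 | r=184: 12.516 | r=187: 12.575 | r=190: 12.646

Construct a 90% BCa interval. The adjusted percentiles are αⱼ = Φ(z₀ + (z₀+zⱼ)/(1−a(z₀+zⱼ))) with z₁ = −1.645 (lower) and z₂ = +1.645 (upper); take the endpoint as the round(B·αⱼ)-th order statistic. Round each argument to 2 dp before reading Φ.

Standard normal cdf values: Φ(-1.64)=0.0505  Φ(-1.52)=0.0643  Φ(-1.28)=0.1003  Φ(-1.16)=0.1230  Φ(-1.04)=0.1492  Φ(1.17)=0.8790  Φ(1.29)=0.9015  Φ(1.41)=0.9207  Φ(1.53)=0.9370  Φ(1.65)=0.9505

(10.807, 12.646)

Lower: z₀ + z₁ = -0.063 + (-1.645) = -1.708; 1 − a(z₀+z₁) = 1 − (0.048)(-1.708) = 1.0820; argument = -0.063 + (-1.708)/1.0820 = -1.6416 → -1.64.
α₁ = Φ(-1.64) = 0.0505; rank = round(200 × 0.0505) = 10; θ*₍10₎ = 10.807.
Upper: z₀ + z₂ = 1.582; 1 − a(z₀+z₂) = 0.9241; argument = 1.6490 → 1.65; α₂ = 0.9505; rank = 190; θ*₍190₎ = 12.646.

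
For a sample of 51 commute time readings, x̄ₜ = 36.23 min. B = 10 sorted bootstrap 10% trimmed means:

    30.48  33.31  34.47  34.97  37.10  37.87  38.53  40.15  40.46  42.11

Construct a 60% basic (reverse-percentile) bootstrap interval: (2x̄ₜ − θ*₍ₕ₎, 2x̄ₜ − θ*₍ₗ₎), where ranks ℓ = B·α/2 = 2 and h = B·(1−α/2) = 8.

Percentile endpoints at ranks 2 and 8: θ*₍2₎ = 33.31, θ*₍8₎ = 40.15.
Basic interval reflects these around x̄ₜ:
  lower = 2 × 36.23 − 40.15 = 32.31
  upper = 2 × 36.23 − 33.31 = 39.15

(32.31, 39.15)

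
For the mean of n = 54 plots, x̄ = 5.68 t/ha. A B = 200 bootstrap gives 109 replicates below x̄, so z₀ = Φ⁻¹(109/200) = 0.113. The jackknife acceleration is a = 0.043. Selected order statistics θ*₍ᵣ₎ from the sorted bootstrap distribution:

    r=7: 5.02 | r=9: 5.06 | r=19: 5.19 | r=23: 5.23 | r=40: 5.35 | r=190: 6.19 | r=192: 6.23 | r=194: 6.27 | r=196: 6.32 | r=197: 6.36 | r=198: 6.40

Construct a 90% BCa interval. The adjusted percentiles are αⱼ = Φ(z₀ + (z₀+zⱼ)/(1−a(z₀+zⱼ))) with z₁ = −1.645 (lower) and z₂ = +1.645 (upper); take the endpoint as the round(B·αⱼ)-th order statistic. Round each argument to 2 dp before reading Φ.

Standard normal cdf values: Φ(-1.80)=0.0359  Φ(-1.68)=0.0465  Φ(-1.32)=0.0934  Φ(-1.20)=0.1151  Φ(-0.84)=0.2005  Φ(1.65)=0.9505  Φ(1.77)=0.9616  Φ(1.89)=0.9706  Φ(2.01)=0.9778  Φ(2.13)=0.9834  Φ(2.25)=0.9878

Lower: z₀ + z₁ = 0.113 + (-1.645) = -1.532; 1 − a(z₀+z₁) = 1 − (0.043)(-1.532) = 1.0659; argument = 0.113 + (-1.532)/1.0659 = -1.3243 → -1.32.
α₁ = Φ(-1.32) = 0.0934; rank = round(200 × 0.0934) = 19; θ*₍19₎ = 5.19.
Upper: z₀ + z₂ = 1.758; 1 − a(z₀+z₂) = 0.9244; argument = 2.0148 → 2.01; α₂ = 0.9778; rank = 196; θ*₍196₎ = 6.32.

(5.19, 6.32)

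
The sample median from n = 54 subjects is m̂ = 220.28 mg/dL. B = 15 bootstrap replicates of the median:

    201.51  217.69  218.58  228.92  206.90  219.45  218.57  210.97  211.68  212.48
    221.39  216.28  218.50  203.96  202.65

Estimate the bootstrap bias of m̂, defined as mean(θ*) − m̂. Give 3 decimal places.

mean(θ*) = (201.51 + 217.69 + 218.58 + 228.92 + 206.90 + 219.45 + 218.57 + 210.97 + 211.68 + 212.48 + 221.39 + 216.28 + 218.50 + 203.96 + 202.65) / 15 = 213.9687
bias = 213.9687 − 220.28

bias = −6.311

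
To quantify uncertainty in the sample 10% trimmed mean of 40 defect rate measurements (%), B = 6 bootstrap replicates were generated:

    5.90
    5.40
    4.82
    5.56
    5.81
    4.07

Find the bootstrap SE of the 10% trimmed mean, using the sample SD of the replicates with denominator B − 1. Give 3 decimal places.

Bootstrap SE is the standard deviation of the 6 replicate 10% trimmed means.
Mean of replicates: (5.90 + 5.40 + 4.82 + 5.56 + 5.81 + 4.07) / 6 = 31.5600 / 6 = 5.2600
Sum of squared deviations: (+0.6400)² + (+0.1400)² + (−0.4400)² + (+0.3000)² + (+0.5500)² + (−1.1900)² = 2.4314
Variance = 2.4314 / 5 = 0.4863
SE* = √0.4863

SE* = 0.697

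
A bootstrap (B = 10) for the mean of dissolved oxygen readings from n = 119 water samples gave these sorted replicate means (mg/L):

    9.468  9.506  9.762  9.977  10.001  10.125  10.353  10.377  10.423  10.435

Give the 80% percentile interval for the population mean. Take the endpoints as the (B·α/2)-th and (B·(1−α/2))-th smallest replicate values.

α = 0.20; lower rank = 10 × 0.100 = 1; upper rank = 10 × 0.900 = 9.
The 1st smallest replicate is 9.468; the 9th is 10.423.

(9.468, 10.423)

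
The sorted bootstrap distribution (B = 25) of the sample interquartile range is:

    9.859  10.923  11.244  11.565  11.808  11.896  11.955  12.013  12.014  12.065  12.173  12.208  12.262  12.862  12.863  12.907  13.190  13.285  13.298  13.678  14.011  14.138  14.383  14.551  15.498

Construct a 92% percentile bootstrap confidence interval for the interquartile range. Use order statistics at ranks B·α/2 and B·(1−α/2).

α = 0.08; lower rank = 25 × 0.040 = 1; upper rank = 25 × 0.960 = 24.
The 1st smallest replicate is 9.859; the 24th is 14.551.

(9.859, 14.551)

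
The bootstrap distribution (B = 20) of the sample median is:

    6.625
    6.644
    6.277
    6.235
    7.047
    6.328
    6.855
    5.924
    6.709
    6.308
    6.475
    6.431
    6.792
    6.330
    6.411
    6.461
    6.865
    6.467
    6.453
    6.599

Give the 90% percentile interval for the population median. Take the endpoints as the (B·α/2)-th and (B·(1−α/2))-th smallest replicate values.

(5.924, 6.865)

Sorted replicates: 5.924, 6.235, 6.277, 6.308, 6.328, 6.330, 6.411, 6.431, 6.453, 6.461, 6.467, 6.475, 6.599, 6.625, 6.644, 6.709, 6.792, 6.855, 6.865, 7.047
α = 0.10; lower rank = 20 × 0.050 = 1; upper rank = 20 × 0.950 = 19.
The 1st smallest replicate is 5.924; the 19th is 6.865.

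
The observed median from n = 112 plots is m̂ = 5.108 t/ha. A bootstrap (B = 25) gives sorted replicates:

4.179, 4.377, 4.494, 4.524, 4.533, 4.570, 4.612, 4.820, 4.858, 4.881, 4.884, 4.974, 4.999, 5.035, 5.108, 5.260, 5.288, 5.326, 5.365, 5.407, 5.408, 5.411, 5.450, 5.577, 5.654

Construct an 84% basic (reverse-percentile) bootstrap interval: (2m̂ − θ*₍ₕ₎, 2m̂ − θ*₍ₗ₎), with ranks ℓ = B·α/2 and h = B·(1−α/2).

(4.766, 5.839)

Percentile endpoints at ranks 2 and 23: θ*₍2₎ = 4.377, θ*₍23₎ = 5.450.
Basic interval reflects these around m̂:
  lower = 2 × 5.108 − 5.450 = 4.766
  upper = 2 × 5.108 − 4.377 = 5.839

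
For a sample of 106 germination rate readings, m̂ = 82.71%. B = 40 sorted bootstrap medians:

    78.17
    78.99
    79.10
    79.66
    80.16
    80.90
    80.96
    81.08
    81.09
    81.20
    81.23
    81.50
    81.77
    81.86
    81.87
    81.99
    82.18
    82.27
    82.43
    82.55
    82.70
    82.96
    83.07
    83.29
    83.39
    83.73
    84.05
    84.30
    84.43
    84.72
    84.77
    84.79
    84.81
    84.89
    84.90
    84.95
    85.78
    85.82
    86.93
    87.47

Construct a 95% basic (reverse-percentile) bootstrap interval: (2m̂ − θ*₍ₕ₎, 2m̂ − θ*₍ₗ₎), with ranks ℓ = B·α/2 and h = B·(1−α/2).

(78.49, 87.25)

Percentile endpoints at ranks 1 and 39: θ*₍1₎ = 78.17, θ*₍39₎ = 86.93.
Basic interval reflects these around m̂:
  lower = 2 × 82.71 − 86.93 = 78.49
  upper = 2 × 82.71 − 78.17 = 87.25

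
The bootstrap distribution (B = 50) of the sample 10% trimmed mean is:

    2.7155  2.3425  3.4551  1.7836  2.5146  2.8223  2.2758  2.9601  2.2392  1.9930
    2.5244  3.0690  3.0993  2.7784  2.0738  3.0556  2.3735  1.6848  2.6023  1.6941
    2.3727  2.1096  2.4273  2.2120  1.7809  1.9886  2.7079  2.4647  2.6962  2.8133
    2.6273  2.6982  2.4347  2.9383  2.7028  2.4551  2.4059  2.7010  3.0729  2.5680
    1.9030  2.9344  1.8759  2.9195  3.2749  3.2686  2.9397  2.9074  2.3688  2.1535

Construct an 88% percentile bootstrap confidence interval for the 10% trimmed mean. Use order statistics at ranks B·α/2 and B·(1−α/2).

Sorted replicates: 1.6848, 1.6941, 1.7809, 1.7836, 1.8759, 1.9030, 1.9886, 1.9930, 2.0738, 2.1096, 2.1535, 2.2120, 2.2392, 2.2758, 2.3425, 2.3688, 2.3727, 2.3735, 2.4059, 2.4273, 2.4347, 2.4551, 2.4647, 2.5146, 2.5244, 2.5680, 2.6023, 2.6273, 2.6962, 2.6982, 2.7010, 2.7028, 2.7079, 2.7155, 2.7784, 2.8133, 2.8223, 2.9074, 2.9195, 2.9344, 2.9383, 2.9397, 2.9601, 3.0556, 3.0690, 3.0729, 3.0993, 3.2686, 3.2749, 3.4551
α = 0.12; lower rank = 50 × 0.060 = 3; upper rank = 50 × 0.940 = 47.
The 3rd smallest replicate is 1.7809; the 47th is 3.0993.

(1.7809, 3.0993)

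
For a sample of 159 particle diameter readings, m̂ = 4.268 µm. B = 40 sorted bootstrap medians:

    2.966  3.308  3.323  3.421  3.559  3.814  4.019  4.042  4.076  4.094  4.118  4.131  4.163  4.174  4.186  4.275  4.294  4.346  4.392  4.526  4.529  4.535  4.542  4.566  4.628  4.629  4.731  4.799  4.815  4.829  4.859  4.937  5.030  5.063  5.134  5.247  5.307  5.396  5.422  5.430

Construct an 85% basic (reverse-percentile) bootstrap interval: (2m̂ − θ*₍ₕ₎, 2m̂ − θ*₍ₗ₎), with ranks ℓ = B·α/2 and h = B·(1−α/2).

(3.229, 5.213)

Percentile endpoints at ranks 3 and 37: θ*₍3₎ = 3.323, θ*₍37₎ = 5.307.
Basic interval reflects these around m̂:
  lower = 2 × 4.268 − 5.307 = 3.229
  upper = 2 × 4.268 − 3.323 = 5.213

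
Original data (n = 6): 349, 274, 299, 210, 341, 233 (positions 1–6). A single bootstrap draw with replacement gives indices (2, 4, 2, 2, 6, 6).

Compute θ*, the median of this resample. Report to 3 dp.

θ* = 253.500

Resample values: 274, 210, 274, 274, 233, 233.
Sorted: 210, 233, 233, 274, 274, 274
Median = average of the two middle values = 253.500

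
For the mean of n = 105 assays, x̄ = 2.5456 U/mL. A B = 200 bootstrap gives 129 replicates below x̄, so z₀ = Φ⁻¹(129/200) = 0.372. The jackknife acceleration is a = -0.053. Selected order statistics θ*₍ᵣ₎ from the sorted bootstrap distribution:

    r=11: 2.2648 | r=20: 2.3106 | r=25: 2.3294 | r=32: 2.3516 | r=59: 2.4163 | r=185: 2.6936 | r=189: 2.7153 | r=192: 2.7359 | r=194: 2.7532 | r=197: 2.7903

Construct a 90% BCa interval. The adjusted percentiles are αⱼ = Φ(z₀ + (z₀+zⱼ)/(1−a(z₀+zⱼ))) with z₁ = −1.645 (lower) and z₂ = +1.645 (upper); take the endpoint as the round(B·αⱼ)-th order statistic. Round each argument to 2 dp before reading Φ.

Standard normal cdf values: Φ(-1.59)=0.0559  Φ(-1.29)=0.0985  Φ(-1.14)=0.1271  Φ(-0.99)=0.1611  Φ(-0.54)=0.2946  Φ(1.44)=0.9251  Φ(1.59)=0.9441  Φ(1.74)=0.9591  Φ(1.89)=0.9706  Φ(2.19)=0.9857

Lower: z₀ + z₁ = 0.372 + (-1.645) = -1.273; 1 − a(z₀+z₁) = 1 − (-0.053)(-1.273) = 0.9325; argument = 0.372 + (-1.273)/0.9325 = -0.9931 → -0.99.
α₁ = Φ(-0.99) = 0.1611; rank = round(200 × 0.1611) = 32; θ*₍32₎ = 2.3516.
Upper: z₀ + z₂ = 2.017; 1 − a(z₀+z₂) = 1.1069; argument = 2.1942 → 2.19; α₂ = 0.9857; rank = 197; θ*₍197₎ = 2.7903.

(2.3516, 2.7903)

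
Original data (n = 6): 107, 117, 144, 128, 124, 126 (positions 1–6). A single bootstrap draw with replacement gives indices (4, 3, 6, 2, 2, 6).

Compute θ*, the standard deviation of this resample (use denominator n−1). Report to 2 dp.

Resample values: 128, 144, 126, 117, 117, 126.
Mean = 126.3333; sum of squared deviations = 489.3333
s² = 489.3333 / 5 = 97.8667
s = √97.8667 = 9.89

θ* = 9.89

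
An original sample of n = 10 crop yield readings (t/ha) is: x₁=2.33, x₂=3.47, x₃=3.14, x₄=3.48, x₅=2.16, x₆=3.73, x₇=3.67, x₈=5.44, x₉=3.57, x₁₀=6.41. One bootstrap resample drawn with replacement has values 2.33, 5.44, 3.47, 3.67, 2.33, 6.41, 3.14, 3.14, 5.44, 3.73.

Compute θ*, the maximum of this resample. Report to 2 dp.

Maximum = 6.41

θ* = 6.41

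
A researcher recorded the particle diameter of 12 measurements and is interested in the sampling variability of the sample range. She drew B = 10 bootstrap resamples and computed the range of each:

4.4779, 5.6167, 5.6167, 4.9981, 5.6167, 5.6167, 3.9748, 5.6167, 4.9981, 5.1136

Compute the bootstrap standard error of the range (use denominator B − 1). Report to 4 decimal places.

Bootstrap SE is the standard deviation of the 10 replicate ranges.
Mean of replicates: (4.4779 + 5.6167 + 5.6167 + 4.9981 + 5.6167 + 5.6167 + 3.9748 + 5.6167 + 4.9981 + 5.1136) / 10 = 51.64600 / 10 = 5.16460
Sum of squared deviations: (−0.68670)² + (+0.45210)² + (+0.45210)² + (−0.16650)² + (+0.45210)² + (+0.45210)² + (−1.18980)² + (+0.45210)² + (−0.16650)² + (−0.05100)² = 2.96720
Variance = 2.96720 / 9 = 0.32969
SE* = √0.32969

SE* = 0.5742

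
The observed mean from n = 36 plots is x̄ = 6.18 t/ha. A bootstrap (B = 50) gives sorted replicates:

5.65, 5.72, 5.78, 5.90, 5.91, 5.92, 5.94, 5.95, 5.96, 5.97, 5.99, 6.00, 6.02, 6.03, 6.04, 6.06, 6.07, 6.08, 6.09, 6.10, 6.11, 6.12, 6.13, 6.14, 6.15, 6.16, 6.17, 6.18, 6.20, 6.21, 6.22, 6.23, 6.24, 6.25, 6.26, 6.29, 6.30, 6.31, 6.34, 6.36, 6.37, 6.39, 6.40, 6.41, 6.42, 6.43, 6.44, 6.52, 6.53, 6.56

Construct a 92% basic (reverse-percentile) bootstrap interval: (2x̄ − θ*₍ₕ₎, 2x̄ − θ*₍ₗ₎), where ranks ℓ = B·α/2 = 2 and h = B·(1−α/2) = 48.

(5.84, 6.64)

Percentile endpoints at ranks 2 and 48: θ*₍2₎ = 5.72, θ*₍48₎ = 6.52.
Basic interval reflects these around x̄:
  lower = 2 × 6.18 − 6.52 = 5.84
  upper = 2 × 6.18 − 5.72 = 6.64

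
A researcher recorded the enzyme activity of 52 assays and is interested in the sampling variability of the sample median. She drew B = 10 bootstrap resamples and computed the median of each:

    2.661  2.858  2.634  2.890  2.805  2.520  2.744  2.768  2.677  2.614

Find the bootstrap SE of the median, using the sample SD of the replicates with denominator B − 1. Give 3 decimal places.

SE* = 0.116

Bootstrap SE is the standard deviation of the 10 replicate medians.
Mean of replicates: (2.661 + 2.858 + 2.634 + 2.890 + 2.805 + 2.520 + 2.744 + 2.768 + 2.677 + 2.614) / 10 = 27.1710 / 10 = 2.7171
Sum of squared deviations: (−0.0561)² + (+0.1409)² + (−0.0831)² + (+0.1729)² + (+0.0879)² + (−0.1971)² + (+0.0269)² + (+0.0509)² + (−0.0401)² + (−0.1031)² = 0.1219
Variance = 0.1219 / 9 = 0.0135
SE* = √0.0135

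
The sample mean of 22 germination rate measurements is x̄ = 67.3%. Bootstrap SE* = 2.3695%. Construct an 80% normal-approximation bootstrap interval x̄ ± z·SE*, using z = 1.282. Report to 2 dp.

Margin = 1.282 × 2.3695 = 3.038
Interval: 67.3 ± 3.038

(64.26, 70.34)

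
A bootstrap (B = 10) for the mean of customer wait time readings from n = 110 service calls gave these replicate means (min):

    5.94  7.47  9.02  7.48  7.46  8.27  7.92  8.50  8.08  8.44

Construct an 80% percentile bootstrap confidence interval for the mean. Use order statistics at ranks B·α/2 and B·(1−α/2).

Sorted replicates: 5.94, 7.46, 7.47, 7.48, 7.92, 8.08, 8.27, 8.44, 8.50, 9.02
α = 0.20; lower rank = 10 × 0.100 = 1; upper rank = 10 × 0.900 = 9.
The 1st smallest replicate is 5.94; the 9th is 8.50.

(5.94, 8.50)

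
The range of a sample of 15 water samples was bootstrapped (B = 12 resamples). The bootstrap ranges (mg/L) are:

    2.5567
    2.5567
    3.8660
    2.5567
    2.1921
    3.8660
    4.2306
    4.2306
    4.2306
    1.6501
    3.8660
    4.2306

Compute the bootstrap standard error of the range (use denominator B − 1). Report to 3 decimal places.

Bootstrap SE is the standard deviation of the 12 replicate ranges.
Mean of replicates: (2.5567 + 2.5567 + 3.8660 + 2.5567 + 2.1921 + 3.8660 + 4.2306 + 4.2306 + 4.2306 + 1.6501 + 3.8660 + 4.2306) / 12 = 40.03270 / 12 = 3.33606
Sum of squared deviations: (−0.77936)² + (−0.77936)² + (+0.52994)² + (−0.77936)² + (−1.14396)² + (+0.52994)² + (+0.89454)² + (+0.89454)² + (+0.89454)² + (−1.68596)² + (+0.52994)² + (+0.89454)² = 10.01663
Variance = 10.01663 / 11 = 0.91060
SE* = √0.91060

SE* = 0.954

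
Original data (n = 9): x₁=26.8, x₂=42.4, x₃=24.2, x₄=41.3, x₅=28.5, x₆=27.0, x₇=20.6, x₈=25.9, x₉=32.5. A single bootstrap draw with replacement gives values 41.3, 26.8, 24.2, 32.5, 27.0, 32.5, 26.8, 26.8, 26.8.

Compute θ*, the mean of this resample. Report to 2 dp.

Mean = (41.3 + 26.8 + 24.2 + 32.5 + 27.0 + 32.5 + 26.8 + 26.8 + 26.8) / 9 = 264.70 / 9 = 29.41

θ* = 29.41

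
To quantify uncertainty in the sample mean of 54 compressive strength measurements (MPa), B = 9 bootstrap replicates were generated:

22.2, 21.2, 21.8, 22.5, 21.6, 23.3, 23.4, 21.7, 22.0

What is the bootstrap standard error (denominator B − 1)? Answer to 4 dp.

Bootstrap SE is the standard deviation of the 9 replicate means.
Mean of replicates: (22.2 + 21.2 + 21.8 + 22.5 + 21.6 + 23.3 + 23.4 + 21.7 + 22.0) / 9 = 199.70000 / 9 = 22.18889
Sum of squared deviations: (+0.01111)² + (−0.98889)² + (−0.38889)² + (+0.31111)² + (−0.58889)² + (+1.11111)² + (+1.21111)² + (−0.48889)² + (−0.18889)² = 4.54889
Variance = 4.54889 / 8 = 0.56861
SE* = √0.56861

SE* = 0.7541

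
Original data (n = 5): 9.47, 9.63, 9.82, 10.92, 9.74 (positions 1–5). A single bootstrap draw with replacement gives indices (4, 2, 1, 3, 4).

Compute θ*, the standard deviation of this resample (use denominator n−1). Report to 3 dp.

θ* = 0.712

Resample values: 10.92, 9.63, 9.47, 9.82, 10.92.
Mean = 10.1520; sum of squared deviations = 2.0275
s² = 2.0275 / 4 = 0.5069
s = √0.5069 = 0.712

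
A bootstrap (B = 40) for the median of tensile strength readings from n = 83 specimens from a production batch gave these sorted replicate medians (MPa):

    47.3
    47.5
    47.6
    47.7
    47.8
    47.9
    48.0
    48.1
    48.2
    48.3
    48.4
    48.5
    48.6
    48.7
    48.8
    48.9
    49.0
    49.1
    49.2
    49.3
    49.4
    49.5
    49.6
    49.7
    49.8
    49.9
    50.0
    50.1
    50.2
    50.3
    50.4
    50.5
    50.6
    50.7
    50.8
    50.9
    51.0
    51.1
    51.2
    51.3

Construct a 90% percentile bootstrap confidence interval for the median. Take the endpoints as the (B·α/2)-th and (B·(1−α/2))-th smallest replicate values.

(47.5, 51.1)

α = 0.10; lower rank = 40 × 0.050 = 2; upper rank = 40 × 0.950 = 38.
The 2nd smallest replicate is 47.5; the 38th is 51.1.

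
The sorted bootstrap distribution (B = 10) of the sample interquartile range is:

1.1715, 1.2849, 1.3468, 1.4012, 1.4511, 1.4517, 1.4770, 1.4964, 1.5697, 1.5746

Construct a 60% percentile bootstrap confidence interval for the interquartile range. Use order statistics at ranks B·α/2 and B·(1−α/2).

α = 0.40; lower rank = 10 × 0.200 = 2; upper rank = 10 × 0.800 = 8.
The 2nd smallest replicate is 1.2849; the 8th is 1.4964.

(1.2849, 1.4964)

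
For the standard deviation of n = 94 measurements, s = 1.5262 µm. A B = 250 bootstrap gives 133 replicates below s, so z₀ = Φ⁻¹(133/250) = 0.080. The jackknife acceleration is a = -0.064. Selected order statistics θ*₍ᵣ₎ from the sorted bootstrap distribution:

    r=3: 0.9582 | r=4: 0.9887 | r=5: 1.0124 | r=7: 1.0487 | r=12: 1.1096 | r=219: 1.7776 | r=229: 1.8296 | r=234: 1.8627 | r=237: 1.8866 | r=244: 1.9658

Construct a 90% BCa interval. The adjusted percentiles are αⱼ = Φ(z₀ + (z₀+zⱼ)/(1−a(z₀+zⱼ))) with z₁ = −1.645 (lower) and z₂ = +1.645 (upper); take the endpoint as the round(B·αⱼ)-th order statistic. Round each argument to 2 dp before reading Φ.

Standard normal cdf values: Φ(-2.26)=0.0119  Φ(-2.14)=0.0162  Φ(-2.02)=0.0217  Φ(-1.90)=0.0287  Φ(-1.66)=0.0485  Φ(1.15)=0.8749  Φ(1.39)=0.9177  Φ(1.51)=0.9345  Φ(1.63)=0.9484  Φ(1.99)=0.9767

Lower: z₀ + z₁ = 0.080 + (-1.645) = -1.565; 1 − a(z₀+z₁) = 1 − (-0.064)(-1.565) = 0.8998; argument = 0.080 + (-1.565)/0.8998 = -1.6592 → -1.66.
α₁ = Φ(-1.66) = 0.0485; rank = round(250 × 0.0485) = 12; θ*₍12₎ = 1.1096.
Upper: z₀ + z₂ = 1.725; 1 − a(z₀+z₂) = 1.1104; argument = 1.6335 → 1.63; α₂ = 0.9484; rank = 237; θ*₍237₎ = 1.8866.

(1.1096, 1.8866)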